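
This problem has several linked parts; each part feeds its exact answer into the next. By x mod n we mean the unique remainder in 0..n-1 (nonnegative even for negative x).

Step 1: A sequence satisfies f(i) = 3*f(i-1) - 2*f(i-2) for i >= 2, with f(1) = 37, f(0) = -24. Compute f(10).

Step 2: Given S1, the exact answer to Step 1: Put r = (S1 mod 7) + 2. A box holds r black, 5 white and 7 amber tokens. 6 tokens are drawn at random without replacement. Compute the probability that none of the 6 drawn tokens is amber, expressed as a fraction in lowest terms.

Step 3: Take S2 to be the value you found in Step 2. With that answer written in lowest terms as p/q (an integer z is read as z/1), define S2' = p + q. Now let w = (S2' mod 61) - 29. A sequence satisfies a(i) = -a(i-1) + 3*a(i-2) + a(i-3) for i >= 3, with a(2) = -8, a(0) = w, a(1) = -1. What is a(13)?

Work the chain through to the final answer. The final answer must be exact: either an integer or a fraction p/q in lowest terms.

49537

Step 1: f(2) = 3*(37) - 2*(-24) = 159; iterating: f(2)=159, f(3)=403, f(4)=891, f(5)=1867, f(6)=3819, f(7)=7723, f(8)=15531, f(9)=31147, f(10)=62379; answer 62379
Step 2: S1 = 62379; r = 4; total draws C(16,6) = 8008; favorable C(9,6) = 84; P = 3/286; answer 3/286
Step 3: S2 = 3/286; threaded value p + q = 289; w = 16; a(3) = -1*(-8) + 3*(-1) + 1*(16) = 21; iterating: a(3)=21, a(4)=-46, a(5)=101, a(6)=-218, a(7)=475, a(8)=-1028, a(9)=2235, a(10)=-4844, a(11)=10521, a(12)=-22818, a(13)=49537; answer 49537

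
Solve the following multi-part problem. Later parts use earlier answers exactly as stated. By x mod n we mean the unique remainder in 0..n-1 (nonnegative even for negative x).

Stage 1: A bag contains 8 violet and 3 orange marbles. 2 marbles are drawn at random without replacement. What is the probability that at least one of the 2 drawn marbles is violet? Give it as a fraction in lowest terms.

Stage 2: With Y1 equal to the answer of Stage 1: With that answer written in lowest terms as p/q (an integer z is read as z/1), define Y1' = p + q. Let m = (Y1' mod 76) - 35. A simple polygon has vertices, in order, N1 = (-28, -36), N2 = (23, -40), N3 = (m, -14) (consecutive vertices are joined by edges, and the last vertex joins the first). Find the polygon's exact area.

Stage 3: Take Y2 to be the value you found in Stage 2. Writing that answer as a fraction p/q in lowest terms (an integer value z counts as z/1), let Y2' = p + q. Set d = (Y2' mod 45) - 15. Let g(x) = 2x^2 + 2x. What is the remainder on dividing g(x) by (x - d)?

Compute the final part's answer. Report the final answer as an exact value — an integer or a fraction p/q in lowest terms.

220

Stage 1: total draws C(11,2) = 55; complement C(3,2) = 3; favorable 55 - 3 = 52; P = 52/55; answer 52/55
Stage 2: Y1 = 52/55; threaded value p + q = 107; m = -4; cross terms: (-28*-40 - 23*-36)=1948, (23*-14 - -4*-40)=-482, (-4*-36 - -28*-14)=-248; twice the area = |1218| = 1218; area = 609; answer 609
Stage 3: Y2 = 609; threaded value p + q = 610; d = 10; remainder = value at the root: 2*(10)^2 + 2*(10)^1 = (200) + (20) = 220; answer 220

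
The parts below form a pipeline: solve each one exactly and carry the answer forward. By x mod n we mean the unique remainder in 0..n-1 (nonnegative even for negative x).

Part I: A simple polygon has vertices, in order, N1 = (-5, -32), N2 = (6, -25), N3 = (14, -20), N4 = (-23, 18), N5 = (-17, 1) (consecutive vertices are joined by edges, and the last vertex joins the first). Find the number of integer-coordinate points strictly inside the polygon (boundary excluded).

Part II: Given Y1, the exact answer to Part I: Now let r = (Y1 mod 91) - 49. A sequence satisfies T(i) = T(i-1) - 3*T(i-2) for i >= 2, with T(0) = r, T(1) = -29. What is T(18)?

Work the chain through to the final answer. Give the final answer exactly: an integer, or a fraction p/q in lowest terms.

Part I: cross terms: (-5*-25 - 6*-32)=317, (6*-20 - 14*-25)=230, (14*18 - -23*-20)=-208, (-23*1 - -17*18)=283, (-17*-32 - -5*1)=549; twice the area = |1171| = 1171; area = 1171/2; boundary points = 1 + 1 + 1 + 1 + 3 = 7; strictly interior points = area - boundary/2 + 1 = 583; answer 583
Part II: Y1 = 583; r = -12; T(2) = 1*(-29) - 3*(-12) = 7; iterating: T(2)=7, T(3)=94, T(4)=73, T(5)=-209, T(6)=-428, T(7)=199, T(8)=1483, T(9)=886, T(10)=-3563, T(11)=-6221, T(12)=4468, T(13)=23131, T(14)=9727, T(15)=-59666, T(16)=-88847, T(17)=90151, T(18)=356692; answer 356692

356692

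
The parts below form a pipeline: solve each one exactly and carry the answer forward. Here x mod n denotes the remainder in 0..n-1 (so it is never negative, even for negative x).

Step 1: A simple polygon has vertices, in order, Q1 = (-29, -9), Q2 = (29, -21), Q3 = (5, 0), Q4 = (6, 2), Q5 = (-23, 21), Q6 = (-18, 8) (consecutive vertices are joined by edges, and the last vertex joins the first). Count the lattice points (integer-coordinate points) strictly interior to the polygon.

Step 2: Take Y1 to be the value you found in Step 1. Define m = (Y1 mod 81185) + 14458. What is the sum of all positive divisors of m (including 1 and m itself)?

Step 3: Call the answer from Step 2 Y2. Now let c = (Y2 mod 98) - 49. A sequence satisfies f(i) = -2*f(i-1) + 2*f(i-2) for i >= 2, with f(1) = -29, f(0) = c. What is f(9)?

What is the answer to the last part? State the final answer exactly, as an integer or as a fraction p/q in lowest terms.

Step 1: cross terms: (-29*-21 - 29*-9)=870, (29*0 - 5*-21)=105, (5*2 - 6*0)=10, (6*21 - -23*2)=172, (-23*8 - -18*21)=194, (-18*-9 - -29*8)=394; twice the area = |1745| = 1745; area = 1745/2; boundary points = 2 + 3 + 1 + 1 + 1 + 1 = 9; strictly interior points = area - boundary/2 + 1 = 869; answer 869
Step 2: Y1 = 869; m = 15327; 15327 = 3^2 * 13 * 131; sigma = (1 + 3 + 9) * (1 + 13) * (1 + 131) = 13 * 14 * 132 = 24024; answer 24024
Step 3: Y2 = 24024; c = -35; f(2) = -2*(-29) + 2*(-35) = -12; iterating: f(2)=-12, f(3)=-34, f(4)=44, f(5)=-156, f(6)=400, f(7)=-1112, f(8)=3024, f(9)=-8272; answer -8272

-8272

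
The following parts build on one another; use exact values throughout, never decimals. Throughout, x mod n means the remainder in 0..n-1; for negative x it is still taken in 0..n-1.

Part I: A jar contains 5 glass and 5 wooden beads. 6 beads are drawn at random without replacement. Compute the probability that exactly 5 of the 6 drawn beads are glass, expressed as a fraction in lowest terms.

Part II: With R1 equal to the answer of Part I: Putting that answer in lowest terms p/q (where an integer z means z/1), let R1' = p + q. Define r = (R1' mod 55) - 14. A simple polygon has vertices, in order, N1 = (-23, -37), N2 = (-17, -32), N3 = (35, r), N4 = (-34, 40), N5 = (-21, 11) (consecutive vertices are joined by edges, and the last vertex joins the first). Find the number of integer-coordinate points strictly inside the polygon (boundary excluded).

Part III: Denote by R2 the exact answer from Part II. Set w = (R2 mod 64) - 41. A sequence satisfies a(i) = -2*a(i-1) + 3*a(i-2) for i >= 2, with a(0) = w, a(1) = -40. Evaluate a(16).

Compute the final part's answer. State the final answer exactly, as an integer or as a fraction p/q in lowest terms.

Part I: total draws C(10,6) = 210; favorable C(5,5)*C(5,1) = 5; P = 1/42; answer 1/42
Part II: R1 = 1/42; threaded value p + q = 43; r = 29; cross terms: (-23*-32 - -17*-37)=107, (-17*29 - 35*-32)=627, (35*40 - -34*29)=2386, (-34*11 - -21*40)=466, (-21*-37 - -23*11)=1030; twice the area = |4616| = 4616; area = 2308; boundary points = 1 + 1 + 1 + 1 + 2 = 6; strictly interior points = area - boundary/2 + 1 = 2306; answer 2306
Part III: R2 = 2306; w = -39; a(2) = -2*(-40) + 3*(-39) = -37; iterating: a(2)=-37, a(3)=-46, a(4)=-19, a(5)=-100, a(6)=143, a(7)=-586, a(8)=1601, a(9)=-4960, a(10)=14723, a(11)=-44326, a(12)=132821, a(13)=-398620, a(14)=1195703, a(15)=-3587266, a(16)=10761641; answer 10761641

10761641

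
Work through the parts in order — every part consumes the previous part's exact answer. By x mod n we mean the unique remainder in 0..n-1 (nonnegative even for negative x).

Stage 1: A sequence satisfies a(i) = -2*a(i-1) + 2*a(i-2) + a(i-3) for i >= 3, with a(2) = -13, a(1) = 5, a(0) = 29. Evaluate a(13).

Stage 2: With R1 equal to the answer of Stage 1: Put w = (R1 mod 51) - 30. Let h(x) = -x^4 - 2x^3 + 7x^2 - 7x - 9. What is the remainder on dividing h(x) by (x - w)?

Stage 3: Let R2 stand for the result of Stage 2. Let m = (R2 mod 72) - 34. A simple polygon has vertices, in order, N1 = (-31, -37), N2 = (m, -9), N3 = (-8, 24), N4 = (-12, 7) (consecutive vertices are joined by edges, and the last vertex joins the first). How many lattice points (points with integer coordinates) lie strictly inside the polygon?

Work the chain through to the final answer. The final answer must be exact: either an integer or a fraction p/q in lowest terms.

Stage 1: a(3) = -2*(-13) + 2*(5) + 1*(29) = 65; iterating: a(3)=65, a(4)=-151, a(5)=419, a(6)=-1075, a(7)=2837, a(8)=-7405, a(9)=19409, a(10)=-50791, a(11)=132995, a(12)=-348163, a(13)=911525; answer 911525
Stage 2: R1 = 911525; w = -28; remainder = value at the root: -1*(-28)^4 - 2*(-28)^3 + 7*(-28)^2 - 7*(-28)^1 - 9 = (-614656) + (43904) + (5488) + (196) + (-9) = -565077; answer -565077
Stage 3: R2 = -565077; m = 17; cross terms: (-31*-9 - 17*-37)=908, (17*24 - -8*-9)=336, (-8*7 - -12*24)=232, (-12*-37 - -31*7)=661; twice the area = |2137| = 2137; area = 2137/2; boundary points = 4 + 1 + 1 + 1 = 7; strictly interior points = area - boundary/2 + 1 = 1066; answer 1066

1066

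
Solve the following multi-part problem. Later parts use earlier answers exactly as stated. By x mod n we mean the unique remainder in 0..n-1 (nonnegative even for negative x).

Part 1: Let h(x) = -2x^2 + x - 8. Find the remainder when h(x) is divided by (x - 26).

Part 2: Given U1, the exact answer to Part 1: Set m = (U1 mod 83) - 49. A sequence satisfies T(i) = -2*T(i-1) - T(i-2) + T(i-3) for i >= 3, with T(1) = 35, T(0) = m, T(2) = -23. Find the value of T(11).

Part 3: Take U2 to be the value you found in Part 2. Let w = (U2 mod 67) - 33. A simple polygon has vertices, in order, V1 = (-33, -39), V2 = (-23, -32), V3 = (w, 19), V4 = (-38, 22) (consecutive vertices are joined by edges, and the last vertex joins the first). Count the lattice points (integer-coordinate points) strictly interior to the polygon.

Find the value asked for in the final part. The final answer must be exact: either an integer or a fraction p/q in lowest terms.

Part 1: remainder = value at the root: -2*(26)^2 + 1*(26)^1 - 8 = (-1352) + (26) + (-8) = -1334; answer -1334
Part 2: U1 = -1334; m = 28; T(3) = -2*(-23) - 1*(35) + 1*(28) = 39; iterating: T(3)=39, T(4)=-20, T(5)=-22, T(6)=103, T(7)=-204, T(8)=283, T(9)=-259, T(10)=31, T(11)=480; answer 480
Part 3: U2 = 480; w = -22; cross terms: (-33*-32 - -23*-39)=159, (-23*19 - -22*-32)=-1141, (-22*22 - -38*19)=238, (-38*-39 - -33*22)=2208; twice the area = |1464| = 1464; area = 732; boundary points = 1 + 1 + 1 + 1 = 4; strictly interior points = area - boundary/2 + 1 = 731; answer 731

731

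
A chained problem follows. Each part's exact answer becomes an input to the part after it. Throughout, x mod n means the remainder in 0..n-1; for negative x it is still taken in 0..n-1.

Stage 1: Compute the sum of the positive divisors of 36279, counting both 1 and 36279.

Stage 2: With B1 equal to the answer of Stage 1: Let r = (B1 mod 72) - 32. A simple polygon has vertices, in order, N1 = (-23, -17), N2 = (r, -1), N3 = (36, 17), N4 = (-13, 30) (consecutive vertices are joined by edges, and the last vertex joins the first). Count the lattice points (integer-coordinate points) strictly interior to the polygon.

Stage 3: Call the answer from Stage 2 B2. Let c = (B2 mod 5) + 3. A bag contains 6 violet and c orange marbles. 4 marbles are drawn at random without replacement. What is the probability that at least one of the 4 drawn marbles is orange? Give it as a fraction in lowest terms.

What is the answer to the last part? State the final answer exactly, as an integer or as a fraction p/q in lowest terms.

Stage 1: 36279 = 3^2 * 29 * 139; sigma = (1 + 3 + 9) * (1 + 29) * (1 + 139) = 13 * 30 * 140 = 54600; answer 54600
Stage 2: B1 = 54600; r = -8; cross terms: (-23*-1 - -8*-17)=-113, (-8*17 - 36*-1)=-100, (36*30 - -13*17)=1301, (-13*-17 - -23*30)=911; twice the area = |1999| = 1999; area = 1999/2; boundary points = 1 + 2 + 1 + 1 = 5; strictly interior points = area - boundary/2 + 1 = 998; answer 998
Stage 3: B2 = 998; c = 6; total draws C(12,4) = 495; complement C(6,4) = 15; favorable 495 - 15 = 480; P = 32/33; answer 32/33

32/33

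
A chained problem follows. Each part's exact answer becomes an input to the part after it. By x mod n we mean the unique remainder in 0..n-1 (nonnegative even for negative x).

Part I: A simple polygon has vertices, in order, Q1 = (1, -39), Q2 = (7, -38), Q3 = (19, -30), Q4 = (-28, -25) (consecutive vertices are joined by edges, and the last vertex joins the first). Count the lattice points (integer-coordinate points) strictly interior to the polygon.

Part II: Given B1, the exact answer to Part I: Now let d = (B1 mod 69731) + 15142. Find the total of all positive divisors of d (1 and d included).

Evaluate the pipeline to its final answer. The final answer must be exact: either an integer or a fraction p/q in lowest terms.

Part I: cross terms: (1*-38 - 7*-39)=235, (7*-30 - 19*-38)=512, (19*-25 - -28*-30)=-1315, (-28*-39 - 1*-25)=1117; twice the area = |549| = 549; area = 549/2; boundary points = 1 + 4 + 1 + 1 = 7; strictly interior points = area - boundary/2 + 1 = 272; answer 272
Part II: B1 = 272; d = 15414; 15414 = 2 * 3 * 7 * 367; sigma = (1 + 2) * (1 + 3) * (1 + 7) * (1 + 367) = 3 * 4 * 8 * 368 = 35328; answer 35328

35328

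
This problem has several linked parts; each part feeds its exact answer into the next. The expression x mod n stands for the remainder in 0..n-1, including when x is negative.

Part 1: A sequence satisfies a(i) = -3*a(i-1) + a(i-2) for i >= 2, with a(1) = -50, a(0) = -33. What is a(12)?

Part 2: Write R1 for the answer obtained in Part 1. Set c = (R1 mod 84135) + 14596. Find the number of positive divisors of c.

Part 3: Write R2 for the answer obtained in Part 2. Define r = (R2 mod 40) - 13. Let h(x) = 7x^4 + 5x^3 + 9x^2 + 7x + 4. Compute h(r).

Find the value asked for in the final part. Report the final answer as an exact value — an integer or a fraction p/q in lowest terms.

Part 1: a(2) = -3*(-50) + 1*(-33) = 117; iterating: a(2)=117, a(3)=-401, a(4)=1320, a(5)=-4361, a(6)=14403, a(7)=-47570, a(8)=157113, a(9)=-518909, a(10)=1713840, a(11)=-5660429, a(12)=18695127; answer 18695127
Part 2: R1 = 18695127; c = 31753; 31753 = 113 * 281; number of divisors = (1+1) * (1+1) = 4; answer 4
Part 3: R2 = 4; r = -9; 7*(-9)^4 + 5*(-9)^3 + 9*(-9)^2 + 7*(-9)^1 + 4 = (45927) + (-3645) + (729) + (-63) + (4) = 42952; answer 42952

42952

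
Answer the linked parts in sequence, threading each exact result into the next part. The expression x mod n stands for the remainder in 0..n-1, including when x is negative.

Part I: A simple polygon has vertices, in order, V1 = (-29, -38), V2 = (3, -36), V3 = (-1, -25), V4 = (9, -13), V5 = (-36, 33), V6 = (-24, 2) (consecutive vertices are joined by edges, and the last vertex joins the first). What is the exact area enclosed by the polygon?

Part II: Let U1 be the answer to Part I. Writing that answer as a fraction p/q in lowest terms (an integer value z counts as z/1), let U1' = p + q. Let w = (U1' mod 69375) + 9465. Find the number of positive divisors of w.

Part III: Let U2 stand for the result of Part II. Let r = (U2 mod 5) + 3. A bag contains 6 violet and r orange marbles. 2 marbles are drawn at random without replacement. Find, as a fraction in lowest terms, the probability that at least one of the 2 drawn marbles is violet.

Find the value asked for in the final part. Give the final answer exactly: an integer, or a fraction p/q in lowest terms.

Part I: cross terms: (-29*-36 - 3*-38)=1158, (3*-25 - -1*-36)=-111, (-1*-13 - 9*-25)=238, (9*33 - -36*-13)=-171, (-36*2 - -24*33)=720, (-24*-38 - -29*2)=970; twice the area = |2804| = 2804; area = 1402; answer 1402
Part II: U1 = 1402; threaded value p + q = 1403; w = 10868; 10868 = 2^2 * 11 * 13 * 19; number of divisors = (2+1) * (1+1) * (1+1) * (1+1) = 24; answer 24
Part III: U2 = 24; r = 7; total draws C(13,2) = 78; complement C(7,2) = 21; favorable 78 - 21 = 57; P = 19/26; answer 19/26

19/26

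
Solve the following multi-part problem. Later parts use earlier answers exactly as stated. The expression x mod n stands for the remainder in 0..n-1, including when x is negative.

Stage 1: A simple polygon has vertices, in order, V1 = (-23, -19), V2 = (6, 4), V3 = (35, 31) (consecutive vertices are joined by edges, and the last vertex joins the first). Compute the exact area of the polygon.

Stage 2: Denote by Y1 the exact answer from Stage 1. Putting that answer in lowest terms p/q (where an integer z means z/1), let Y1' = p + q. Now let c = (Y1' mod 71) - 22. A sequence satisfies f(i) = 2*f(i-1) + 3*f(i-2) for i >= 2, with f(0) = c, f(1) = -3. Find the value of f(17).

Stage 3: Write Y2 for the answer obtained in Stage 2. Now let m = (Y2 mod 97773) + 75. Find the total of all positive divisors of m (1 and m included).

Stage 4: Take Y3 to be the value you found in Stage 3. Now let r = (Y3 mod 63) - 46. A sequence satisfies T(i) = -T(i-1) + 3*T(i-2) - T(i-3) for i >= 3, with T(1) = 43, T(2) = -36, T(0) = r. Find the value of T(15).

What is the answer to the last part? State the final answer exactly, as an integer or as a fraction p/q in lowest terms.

Stage 1: cross terms: (-23*4 - 6*-19)=22, (6*31 - 35*4)=46, (35*-19 - -23*31)=48; twice the area = |116| = 116; area = 58; answer 58
Stage 2: Y1 = 58; threaded value p + q = 59; c = 37; f(2) = 2*(-3) + 3*(37) = 105; iterating: f(2)=105, f(3)=201, f(4)=717, f(5)=2037, f(6)=6225, f(7)=18561, f(8)=55797, f(9)=167277, f(10)=501945, f(11)=1505721, f(12)=4517277, f(13)=13551717, f(14)=40655265, f(15)=121965681, f(16)=365897157, f(17)=1097691357; answer 1097691357
Stage 3: Y2 = 1097691357; m = 91734; 91734 = 2 * 3 * 15289; sigma = (1 + 2) * (1 + 3) * (1 + 15289) = 3 * 4 * 15290 = 183480; answer 183480
Stage 4: Y3 = 183480; r = -22; T(3) = -1*(-36) + 3*(43) - 1*(-22) = 187; iterating: T(3)=187, T(4)=-338, T(5)=935, T(6)=-2136, T(7)=5279, T(8)=-12622, T(9)=30595, T(10)=-73740, T(11)=178147, T(12)=-429962, T(13)=1038143, T(14)=-2506176, T(15)=6050567; answer 6050567

6050567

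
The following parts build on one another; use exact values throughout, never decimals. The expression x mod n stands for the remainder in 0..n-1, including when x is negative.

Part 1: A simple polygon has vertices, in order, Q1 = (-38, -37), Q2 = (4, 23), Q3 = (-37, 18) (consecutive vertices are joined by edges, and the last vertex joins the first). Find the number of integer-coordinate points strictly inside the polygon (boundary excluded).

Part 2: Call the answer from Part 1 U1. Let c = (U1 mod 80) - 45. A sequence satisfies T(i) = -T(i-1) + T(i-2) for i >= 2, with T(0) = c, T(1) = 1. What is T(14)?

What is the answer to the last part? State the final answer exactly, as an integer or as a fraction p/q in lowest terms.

-10396

Part 1: cross terms: (-38*23 - 4*-37)=-726, (4*18 - -37*23)=923, (-37*-37 - -38*18)=2053; twice the area = |2250| = 2250; area = 1125; boundary points = 6 + 1 + 1 = 8; strictly interior points = area - boundary/2 + 1 = 1122; answer 1122
Part 2: U1 = 1122; c = -43; T(2) = -1*(1) + 1*(-43) = -44; iterating: T(2)=-44, T(3)=45, T(4)=-89, T(5)=134, T(6)=-223, T(7)=357, T(8)=-580, T(9)=937, T(10)=-1517, T(11)=2454, T(12)=-3971, T(13)=6425, T(14)=-10396; answer -10396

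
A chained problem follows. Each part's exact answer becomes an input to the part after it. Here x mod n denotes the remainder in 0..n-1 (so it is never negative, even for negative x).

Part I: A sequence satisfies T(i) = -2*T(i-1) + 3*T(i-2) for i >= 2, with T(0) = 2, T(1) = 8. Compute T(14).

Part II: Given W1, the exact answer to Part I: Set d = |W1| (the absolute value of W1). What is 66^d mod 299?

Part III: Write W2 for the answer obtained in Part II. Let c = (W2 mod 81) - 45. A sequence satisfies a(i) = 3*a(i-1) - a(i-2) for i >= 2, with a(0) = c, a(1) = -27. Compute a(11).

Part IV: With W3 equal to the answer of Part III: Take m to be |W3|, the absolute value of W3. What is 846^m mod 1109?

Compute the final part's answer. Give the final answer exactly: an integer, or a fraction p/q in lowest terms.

Part I: T(2) = -2*(8) + 3*(2) = -10; iterating: T(2)=-10, T(3)=44, T(4)=-118, T(5)=368, T(6)=-1090, T(7)=3284, T(8)=-9838, T(9)=29528, T(10)=-88570, T(11)=265724, T(12)=-797158, T(13)=2391488, T(14)=-7174450; answer -7174450
Part II: W1 = -7174450; d = 7174450; squarings mod 299: 66^1=66, 66^2=170, 66^4=196, 66^8=144, 66^16=105, 66^32=261, 66^64=248, 66^128=209, 66^256=27, 66^512=131, 66^1024=118, 66^2048=170, 66^4096=196, 66^8192=144, 66^16384=105, 66^32768=261, 66^65536=248, 66^131072=209, 66^262144=27, 66^524288=131, 66^1048576=118, 66^2097152=170, 66^4194304=196; 66^7174450 = 66^2 * 66^16 * 66^32 * 66^256 * 66^2048 * 66^4096 * 66^8192 * 66^16384 * 66^65536 * 66^262144 * 66^524288 * 66^2097152 * 66^4194304 = 144 (mod 299); answer 144
Part III: W2 = 144; c = 18; a(2) = 3*(-27) - 1*(18) = -99; iterating: a(2)=-99, a(3)=-270, a(4)=-711, a(5)=-1863, a(6)=-4878, a(7)=-12771, a(8)=-33435, a(9)=-87534, a(10)=-229167, a(11)=-599967; answer -599967
Part IV: W3 = -599967; m = 599967; squarings mod 1109: 846^1=846, 846^2=411, 846^4=353, 846^8=401, 846^16=1105, 846^32=16, 846^64=256, 846^128=105, 846^256=1044, 846^512=898, 846^1024=161, 846^2048=414, 846^4096=610, 846^8192=585, 846^16384=653, 846^32768=553, 846^65536=834, 846^131072=213, 846^262144=1009, 846^524288=19; 846^599967 = 846^1 * 846^2 * 846^4 * 846^8 * 846^16 * 846^128 * 846^256 * 846^512 * 846^1024 * 846^8192 * 846^65536 * 846^524288 = 766 (mod 1109); answer 766

766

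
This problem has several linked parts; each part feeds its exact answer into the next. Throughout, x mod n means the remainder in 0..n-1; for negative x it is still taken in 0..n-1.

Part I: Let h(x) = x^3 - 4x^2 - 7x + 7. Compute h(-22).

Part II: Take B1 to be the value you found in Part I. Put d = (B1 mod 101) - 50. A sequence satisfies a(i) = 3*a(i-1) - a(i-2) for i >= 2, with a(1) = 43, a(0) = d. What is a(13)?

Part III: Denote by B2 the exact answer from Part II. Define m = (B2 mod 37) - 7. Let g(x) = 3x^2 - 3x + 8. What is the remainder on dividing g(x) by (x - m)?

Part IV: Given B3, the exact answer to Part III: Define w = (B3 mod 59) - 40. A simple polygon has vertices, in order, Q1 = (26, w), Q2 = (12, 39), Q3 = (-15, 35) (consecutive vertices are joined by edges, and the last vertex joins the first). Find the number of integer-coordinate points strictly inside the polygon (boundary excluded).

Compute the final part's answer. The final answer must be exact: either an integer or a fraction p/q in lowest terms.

Part I: 1*(-22)^3 - 4*(-22)^2 - 7*(-22)^1 + 7 = (-10648) + (-1936) + (154) + (7) = -12423; answer -12423
Part II: B1 = -12423; d = -50; a(2) = 3*(43) - 1*(-50) = 179; iterating: a(2)=179, a(3)=494, a(4)=1303, a(5)=3415, a(6)=8942, a(7)=23411, a(8)=61291, a(9)=160462, a(10)=420095, a(11)=1099823, a(12)=2879374, a(13)=7538299; answer 7538299
Part III: B2 = 7538299; m = 23; remainder = value at the root: 3*(23)^2 - 3*(23)^1 + 8 = (1587) + (-69) + (8) = 1526; answer 1526
Part IV: B3 = 1526; w = 11; cross terms: (26*39 - 12*11)=882, (12*35 - -15*39)=1005, (-15*11 - 26*35)=-1075; twice the area = |812| = 812; area = 406; boundary points = 14 + 1 + 1 = 16; strictly interior points = area - boundary/2 + 1 = 399; answer 399

399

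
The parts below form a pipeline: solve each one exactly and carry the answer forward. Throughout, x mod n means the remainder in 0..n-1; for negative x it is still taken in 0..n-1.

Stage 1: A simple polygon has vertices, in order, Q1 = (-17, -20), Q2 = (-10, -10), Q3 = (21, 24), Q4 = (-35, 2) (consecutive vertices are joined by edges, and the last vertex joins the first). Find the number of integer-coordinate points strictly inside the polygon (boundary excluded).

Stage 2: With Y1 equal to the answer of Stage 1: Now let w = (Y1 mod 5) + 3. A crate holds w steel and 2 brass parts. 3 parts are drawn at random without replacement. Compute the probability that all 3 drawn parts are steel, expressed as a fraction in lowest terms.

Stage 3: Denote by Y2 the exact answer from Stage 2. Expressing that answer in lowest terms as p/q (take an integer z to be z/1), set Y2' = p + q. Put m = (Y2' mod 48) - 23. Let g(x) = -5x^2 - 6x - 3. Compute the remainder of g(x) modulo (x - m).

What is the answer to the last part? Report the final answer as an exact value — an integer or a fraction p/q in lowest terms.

-1346

Stage 1: cross terms: (-17*-10 - -10*-20)=-30, (-10*24 - 21*-10)=-30, (21*2 - -35*24)=882, (-35*-20 - -17*2)=734; twice the area = |1556| = 1556; area = 778; boundary points = 1 + 1 + 2 + 2 = 6; strictly interior points = area - boundary/2 + 1 = 776; answer 776
Stage 2: Y1 = 776; w = 4; total draws C(6,3) = 20; favorable C(4,3) = 4; P = 1/5; answer 1/5
Stage 3: Y2 = 1/5; threaded value p + q = 6; m = -17; remainder = value at the root: -5*(-17)^2 - 6*(-17)^1 - 3 = (-1445) + (102) + (-3) = -1346; answer -1346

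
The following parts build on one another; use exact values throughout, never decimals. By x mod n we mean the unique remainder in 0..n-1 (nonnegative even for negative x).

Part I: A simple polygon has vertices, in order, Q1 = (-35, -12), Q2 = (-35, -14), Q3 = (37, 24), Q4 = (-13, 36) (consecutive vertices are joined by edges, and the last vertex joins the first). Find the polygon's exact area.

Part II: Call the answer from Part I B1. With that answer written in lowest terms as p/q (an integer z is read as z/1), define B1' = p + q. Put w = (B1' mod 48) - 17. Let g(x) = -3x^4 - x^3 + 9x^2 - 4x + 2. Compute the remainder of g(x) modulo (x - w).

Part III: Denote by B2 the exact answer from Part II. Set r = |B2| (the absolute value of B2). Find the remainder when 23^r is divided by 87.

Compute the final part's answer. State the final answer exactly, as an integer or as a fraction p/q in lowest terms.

Part I: cross terms: (-35*-14 - -35*-12)=70, (-35*24 - 37*-14)=-322, (37*36 - -13*24)=1644, (-13*-12 - -35*36)=1416; twice the area = |2808| = 2808; area = 1404; answer 1404
Part II: B1 = 1404; threaded value p + q = 1405; w = -4; remainder = value at the root: -3*(-4)^4 - 1*(-4)^3 + 9*(-4)^2 - 4*(-4)^1 + 2 = (-768) + (64) + (144) + (16) + (2) = -542; answer -542
Part III: B2 = -542; r = 542; squarings mod 87: 23^1=23, 23^2=7, 23^4=49, 23^8=52, 23^16=7, 23^32=49, 23^64=52, 23^128=7, 23^256=49, 23^512=52; 23^542 = 23^2 * 23^4 * 23^8 * 23^16 * 23^512 = 16 (mod 87); answer 16

16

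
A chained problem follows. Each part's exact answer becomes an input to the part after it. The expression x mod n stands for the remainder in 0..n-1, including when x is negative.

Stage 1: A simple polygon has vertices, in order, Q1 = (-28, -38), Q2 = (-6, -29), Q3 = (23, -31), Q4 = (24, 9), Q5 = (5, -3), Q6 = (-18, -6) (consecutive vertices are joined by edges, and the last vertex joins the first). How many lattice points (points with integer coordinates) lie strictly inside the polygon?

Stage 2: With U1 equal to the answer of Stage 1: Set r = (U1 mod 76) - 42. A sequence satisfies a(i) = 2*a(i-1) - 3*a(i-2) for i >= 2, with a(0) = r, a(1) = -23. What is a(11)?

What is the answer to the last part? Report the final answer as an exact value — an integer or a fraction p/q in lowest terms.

Stage 1: cross terms: (-28*-29 - -6*-38)=584, (-6*-31 - 23*-29)=853, (23*9 - 24*-31)=951, (24*-3 - 5*9)=-117, (5*-6 - -18*-3)=-84, (-18*-38 - -28*-6)=516; twice the area = |2703| = 2703; area = 2703/2; boundary points = 1 + 1 + 1 + 1 + 1 + 2 = 7; strictly interior points = area - boundary/2 + 1 = 1349; answer 1349
Stage 2: U1 = 1349; r = 15; a(2) = 2*(-23) - 3*(15) = -91; iterating: a(2)=-91, a(3)=-113, a(4)=47, a(5)=433, a(6)=725, a(7)=151, a(8)=-1873, a(9)=-4199, a(10)=-2779, a(11)=7039; answer 7039

7039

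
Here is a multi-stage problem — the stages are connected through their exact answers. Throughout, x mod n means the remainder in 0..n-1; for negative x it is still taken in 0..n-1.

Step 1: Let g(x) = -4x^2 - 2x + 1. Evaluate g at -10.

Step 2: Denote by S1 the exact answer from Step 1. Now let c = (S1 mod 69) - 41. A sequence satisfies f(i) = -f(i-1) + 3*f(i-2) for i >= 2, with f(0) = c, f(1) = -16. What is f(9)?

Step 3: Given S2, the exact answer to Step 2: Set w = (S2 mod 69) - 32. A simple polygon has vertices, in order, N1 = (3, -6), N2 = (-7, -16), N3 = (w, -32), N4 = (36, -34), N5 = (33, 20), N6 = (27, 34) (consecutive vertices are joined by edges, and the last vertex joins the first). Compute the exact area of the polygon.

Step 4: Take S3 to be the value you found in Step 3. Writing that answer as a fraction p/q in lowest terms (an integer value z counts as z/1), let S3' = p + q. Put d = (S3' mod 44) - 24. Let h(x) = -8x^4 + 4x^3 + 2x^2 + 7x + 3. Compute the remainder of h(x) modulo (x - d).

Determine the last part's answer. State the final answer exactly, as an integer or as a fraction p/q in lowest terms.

-172593

Step 1: -4*(-10)^2 - 2*(-10)^1 + 1 = (-400) + (20) + (1) = -379; answer -379
Step 2: S1 = -379; c = -6; f(2) = -1*(-16) + 3*(-6) = -2; iterating: f(2)=-2, f(3)=-46, f(4)=40, f(5)=-178, f(6)=298, f(7)=-832, f(8)=1726, f(9)=-4222; answer -4222
Step 3: S2 = -4222; w = 24; cross terms: (3*-16 - -7*-6)=-90, (-7*-32 - 24*-16)=608, (24*-34 - 36*-32)=336, (36*20 - 33*-34)=1842, (33*34 - 27*20)=582, (27*-6 - 3*34)=-264; twice the area = |3014| = 3014; area = 1507; answer 1507
Step 4: S3 = 1507; threaded value p + q = 1508; d = -12; remainder = value at the root: -8*(-12)^4 + 4*(-12)^3 + 2*(-12)^2 + 7*(-12)^1 + 3 = (-165888) + (-6912) + (288) + (-84) + (3) = -172593; answer -172593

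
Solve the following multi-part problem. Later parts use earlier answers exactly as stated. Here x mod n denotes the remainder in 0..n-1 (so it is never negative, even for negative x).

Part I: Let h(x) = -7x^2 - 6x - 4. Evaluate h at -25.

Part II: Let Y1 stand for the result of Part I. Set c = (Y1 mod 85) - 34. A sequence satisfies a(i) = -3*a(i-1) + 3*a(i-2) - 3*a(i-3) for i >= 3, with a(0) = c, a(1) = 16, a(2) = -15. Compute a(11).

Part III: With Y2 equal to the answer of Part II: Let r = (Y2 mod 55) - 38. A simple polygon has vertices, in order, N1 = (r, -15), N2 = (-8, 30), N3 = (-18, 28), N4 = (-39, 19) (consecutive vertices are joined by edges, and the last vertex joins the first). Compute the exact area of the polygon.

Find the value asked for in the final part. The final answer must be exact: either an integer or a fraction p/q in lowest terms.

Part I: -7*(-25)^2 - 6*(-25)^1 - 4 = (-4375) + (150) + (-4) = -4229; answer -4229
Part II: Y1 = -4229; c = -13; a(3) = -3*(-15) + 3*(16) - 3*(-13) = 132; iterating: a(3)=132, a(4)=-489, a(5)=1908, a(6)=-7587, a(7)=29952, a(8)=-118341, a(9)=467640, a(10)=-1847799, a(11)=7301340; answer 7301340
Part III: Y2 = 7301340; r = -3; cross terms: (-3*30 - -8*-15)=-210, (-8*28 - -18*30)=316, (-18*19 - -39*28)=750, (-39*-15 - -3*19)=642; twice the area = |1498| = 1498; area = 749; answer 749

749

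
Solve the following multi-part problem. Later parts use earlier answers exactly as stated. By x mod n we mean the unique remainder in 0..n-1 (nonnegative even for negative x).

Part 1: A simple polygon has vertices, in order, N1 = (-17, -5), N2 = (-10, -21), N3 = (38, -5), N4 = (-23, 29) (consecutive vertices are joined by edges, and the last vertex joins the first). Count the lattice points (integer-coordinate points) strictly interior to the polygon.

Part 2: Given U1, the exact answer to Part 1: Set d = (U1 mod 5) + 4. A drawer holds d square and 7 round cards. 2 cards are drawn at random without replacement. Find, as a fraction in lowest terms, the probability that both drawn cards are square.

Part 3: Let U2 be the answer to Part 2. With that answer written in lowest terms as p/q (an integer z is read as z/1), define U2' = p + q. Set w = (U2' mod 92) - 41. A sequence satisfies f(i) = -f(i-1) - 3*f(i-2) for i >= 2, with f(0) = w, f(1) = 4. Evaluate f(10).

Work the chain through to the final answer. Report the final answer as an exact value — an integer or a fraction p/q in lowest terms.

Part 1: cross terms: (-17*-21 - -10*-5)=307, (-10*-5 - 38*-21)=848, (38*29 - -23*-5)=987, (-23*-5 - -17*29)=608; twice the area = |2750| = 2750; area = 1375; boundary points = 1 + 16 + 1 + 2 = 20; strictly interior points = area - boundary/2 + 1 = 1366; answer 1366
Part 2: U1 = 1366; d = 5; total draws C(12,2) = 66; favorable C(5,2) = 10; P = 5/33; answer 5/33
Part 3: U2 = 5/33; threaded value p + q = 38; w = -3; f(2) = -1*(4) - 3*(-3) = 5; iterating: f(2)=5, f(3)=-17, f(4)=2, f(5)=49, f(6)=-55, f(7)=-92, f(8)=257, f(9)=19, f(10)=-790; answer -790

-790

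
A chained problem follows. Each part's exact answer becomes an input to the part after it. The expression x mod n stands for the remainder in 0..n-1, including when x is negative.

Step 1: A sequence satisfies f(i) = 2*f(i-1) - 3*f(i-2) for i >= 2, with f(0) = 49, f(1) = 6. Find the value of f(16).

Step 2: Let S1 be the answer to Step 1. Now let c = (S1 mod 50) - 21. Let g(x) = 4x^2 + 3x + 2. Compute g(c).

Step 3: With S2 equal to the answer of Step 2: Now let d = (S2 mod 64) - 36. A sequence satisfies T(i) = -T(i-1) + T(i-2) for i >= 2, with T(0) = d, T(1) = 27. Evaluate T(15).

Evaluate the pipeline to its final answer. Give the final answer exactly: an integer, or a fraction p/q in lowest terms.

Step 1: f(2) = 2*(6) - 3*(49) = -135; iterating: f(2)=-135, f(3)=-288, f(4)=-171, f(5)=522, f(6)=1557, f(7)=1548, f(8)=-1575, f(9)=-7794, f(10)=-10863, f(11)=1656, f(12)=35901, f(13)=66834, f(14)=25965, f(15)=-148572, f(16)=-375039; answer -375039
Step 2: S1 = -375039; c = -10; 4*(-10)^2 + 3*(-10)^1 + 2 = (400) + (-30) + (2) = 372; answer 372
Step 3: S2 = 372; d = 16; T(2) = -1*(27) + 1*(16) = -11; iterating: T(2)=-11, T(3)=38, T(4)=-49, T(5)=87, T(6)=-136, T(7)=223, T(8)=-359, T(9)=582, T(10)=-941, T(11)=1523, T(12)=-2464, T(13)=3987, T(14)=-6451, T(15)=10438; answer 10438

10438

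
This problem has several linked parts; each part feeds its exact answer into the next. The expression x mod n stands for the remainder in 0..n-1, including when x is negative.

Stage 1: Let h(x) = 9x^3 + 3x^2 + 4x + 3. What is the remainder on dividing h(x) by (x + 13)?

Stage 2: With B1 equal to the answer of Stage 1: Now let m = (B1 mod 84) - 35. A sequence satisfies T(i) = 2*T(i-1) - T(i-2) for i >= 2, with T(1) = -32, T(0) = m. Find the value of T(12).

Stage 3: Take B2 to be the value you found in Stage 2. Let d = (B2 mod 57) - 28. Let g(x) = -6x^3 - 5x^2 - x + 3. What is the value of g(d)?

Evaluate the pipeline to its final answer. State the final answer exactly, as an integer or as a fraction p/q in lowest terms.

Stage 1: remainder = value at the root: 9*(-13)^3 + 3*(-13)^2 + 4*(-13)^1 + 3 = (-19773) + (507) + (-52) + (3) = -19315; answer -19315
Stage 2: B1 = -19315; m = -30; T(2) = 2*(-32) - 1*(-30) = -34; iterating: T(2)=-34, T(3)=-36, T(4)=-38, T(5)=-40, T(6)=-42, T(7)=-44, T(8)=-46, T(9)=-48, T(10)=-50, T(11)=-52, T(12)=-54; answer -54
Stage 3: B2 = -54; d = -25; -6*(-25)^3 - 5*(-25)^2 - 1*(-25)^1 + 3 = (93750) + (-3125) + (25) + (3) = 90653; answer 90653

90653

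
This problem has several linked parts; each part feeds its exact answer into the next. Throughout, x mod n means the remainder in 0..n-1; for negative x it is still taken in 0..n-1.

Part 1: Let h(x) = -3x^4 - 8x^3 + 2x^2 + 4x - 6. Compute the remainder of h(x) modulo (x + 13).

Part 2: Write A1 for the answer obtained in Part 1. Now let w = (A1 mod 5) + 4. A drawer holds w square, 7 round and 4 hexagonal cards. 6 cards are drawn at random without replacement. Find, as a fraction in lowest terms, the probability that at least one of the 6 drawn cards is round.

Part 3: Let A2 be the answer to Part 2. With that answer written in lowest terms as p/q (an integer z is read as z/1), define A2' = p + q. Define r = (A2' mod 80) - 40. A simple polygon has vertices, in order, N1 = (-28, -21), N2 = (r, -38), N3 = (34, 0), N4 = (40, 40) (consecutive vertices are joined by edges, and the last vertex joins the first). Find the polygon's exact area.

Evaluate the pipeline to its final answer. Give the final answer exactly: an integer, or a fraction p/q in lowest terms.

4689/2

Part 1: remainder = value at the root: -3*(-13)^4 - 8*(-13)^3 + 2*(-13)^2 + 4*(-13)^1 - 6 = (-85683) + (17576) + (338) + (-52) + (-6) = -67827; answer -67827
Part 2: A1 = -67827; w = 7; total draws C(18,6) = 18564; complement C(11,6) = 462; favorable 18564 - 462 = 18102; P = 431/442; answer 431/442
Part 3: A2 = 431/442; threaded value p + q = 873; r = 33; cross terms: (-28*-38 - 33*-21)=1757, (33*0 - 34*-38)=1292, (34*40 - 40*0)=1360, (40*-21 - -28*40)=280; twice the area = |4689| = 4689; area = 4689/2; answer 4689/2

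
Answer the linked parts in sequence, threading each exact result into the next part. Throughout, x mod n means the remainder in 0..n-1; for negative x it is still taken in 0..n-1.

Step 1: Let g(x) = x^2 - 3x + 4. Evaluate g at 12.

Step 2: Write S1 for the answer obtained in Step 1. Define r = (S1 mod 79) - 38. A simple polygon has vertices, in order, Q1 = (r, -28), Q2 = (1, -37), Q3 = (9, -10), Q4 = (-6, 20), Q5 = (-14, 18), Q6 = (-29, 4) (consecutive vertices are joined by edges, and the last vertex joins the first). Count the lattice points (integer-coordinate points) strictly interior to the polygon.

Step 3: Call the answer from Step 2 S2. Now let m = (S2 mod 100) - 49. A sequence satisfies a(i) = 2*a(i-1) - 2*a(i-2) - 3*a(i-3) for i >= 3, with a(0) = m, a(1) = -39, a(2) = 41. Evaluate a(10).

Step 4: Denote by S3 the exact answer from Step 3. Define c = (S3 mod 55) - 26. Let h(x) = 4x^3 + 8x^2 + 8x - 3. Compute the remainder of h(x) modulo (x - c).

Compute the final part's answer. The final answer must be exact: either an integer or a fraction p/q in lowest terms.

Step 1: 1*(12)^2 - 3*(12)^1 + 4 = (144) + (-36) + (4) = 112; answer 112
Step 2: S1 = 112; r = -5; cross terms: (-5*-37 - 1*-28)=213, (1*-10 - 9*-37)=323, (9*20 - -6*-10)=120, (-6*18 - -14*20)=172, (-14*4 - -29*18)=466, (-29*-28 - -5*4)=832; twice the area = |2126| = 2126; area = 1063; boundary points = 3 + 1 + 15 + 2 + 1 + 8 = 30; strictly interior points = area - boundary/2 + 1 = 1049; answer 1049
Step 3: S2 = 1049; m = 0; a(3) = 2*(41) - 2*(-39) - 3*(0) = 160; iterating: a(3)=160, a(4)=355, a(5)=267, a(6)=-656, a(7)=-2911, a(8)=-5311, a(9)=-2832, a(10)=13691; answer 13691
Step 4: S3 = 13691; c = 25; remainder = value at the root: 4*(25)^3 + 8*(25)^2 + 8*(25)^1 - 3 = (62500) + (5000) + (200) + (-3) = 67697; answer 67697

67697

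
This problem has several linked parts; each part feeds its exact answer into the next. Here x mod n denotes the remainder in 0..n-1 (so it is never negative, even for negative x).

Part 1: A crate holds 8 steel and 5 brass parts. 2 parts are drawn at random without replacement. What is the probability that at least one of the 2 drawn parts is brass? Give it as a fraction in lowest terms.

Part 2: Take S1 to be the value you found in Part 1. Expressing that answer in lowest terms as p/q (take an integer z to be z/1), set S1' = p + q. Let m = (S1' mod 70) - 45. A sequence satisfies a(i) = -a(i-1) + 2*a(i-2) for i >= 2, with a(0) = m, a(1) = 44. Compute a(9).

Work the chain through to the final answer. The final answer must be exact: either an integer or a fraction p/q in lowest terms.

Part 1: total draws C(13,2) = 78; complement C(8,2) = 28; favorable 78 - 28 = 50; P = 25/39; answer 25/39
Part 2: S1 = 25/39; threaded value p + q = 64; m = 19; a(2) = -1*(44) + 2*(19) = -6; iterating: a(2)=-6, a(3)=94, a(4)=-106, a(5)=294, a(6)=-506, a(7)=1094, a(8)=-2106, a(9)=4294; answer 4294

4294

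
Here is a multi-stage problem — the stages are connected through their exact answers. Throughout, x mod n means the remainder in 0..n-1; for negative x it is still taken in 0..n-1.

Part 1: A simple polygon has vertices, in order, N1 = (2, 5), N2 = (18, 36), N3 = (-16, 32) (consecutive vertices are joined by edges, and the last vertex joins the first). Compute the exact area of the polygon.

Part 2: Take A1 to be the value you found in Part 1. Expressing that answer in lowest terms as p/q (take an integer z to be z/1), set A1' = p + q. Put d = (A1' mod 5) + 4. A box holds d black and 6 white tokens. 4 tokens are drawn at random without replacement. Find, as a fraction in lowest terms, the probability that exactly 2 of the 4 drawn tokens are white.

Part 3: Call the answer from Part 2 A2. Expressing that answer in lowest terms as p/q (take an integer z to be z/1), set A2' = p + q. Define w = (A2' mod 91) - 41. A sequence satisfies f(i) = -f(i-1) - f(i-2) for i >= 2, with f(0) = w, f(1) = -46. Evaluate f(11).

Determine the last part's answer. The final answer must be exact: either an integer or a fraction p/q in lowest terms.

71

Part 1: cross terms: (2*36 - 18*5)=-18, (18*32 - -16*36)=1152, (-16*5 - 2*32)=-144; twice the area = |990| = 990; area = 495; answer 495
Part 2: A1 = 495; threaded value p + q = 496; d = 5; total draws C(11,4) = 330; favorable C(6,2)*C(5,2) = 150; P = 5/11; answer 5/11
Part 3: A2 = 5/11; threaded value p + q = 16; w = -25; f(2) = -1*(-46) - 1*(-25) = 71; iterating: f(2)=71, f(3)=-25, f(4)=-46, f(5)=71, f(6)=-25, f(7)=-46, f(8)=71, f(9)=-25, f(10)=-46, f(11)=71; answer 71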